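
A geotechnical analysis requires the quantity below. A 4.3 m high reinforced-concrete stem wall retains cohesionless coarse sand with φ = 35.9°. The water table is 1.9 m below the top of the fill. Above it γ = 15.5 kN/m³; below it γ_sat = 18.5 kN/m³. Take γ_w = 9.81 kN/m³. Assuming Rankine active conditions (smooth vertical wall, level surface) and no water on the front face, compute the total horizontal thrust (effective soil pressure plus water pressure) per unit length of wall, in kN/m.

60.5 kN/m

K_a = tan²(45° − φ/2) = 0.2607.
γ' = 18.5 − 9.81 = 8.690 kN/m³. Depth below WT = 2.4 m.
σ'_h at WT = K_a γ d_w = 7.679 kPa; at base = 7.679 + K_a γ' × 2.4 = 13.12 kPa.
P₁ (0–1.9 m) = ½×7.679×1.9 = 7.295. P₂ (1.9–4.3 m) = ½(7.679+13.12)×2.4 = 24.95.
P_w = ½ γ_w h₂² = 0.5×9.81×2.4² = 28.25. Total = 7.295+24.95+28.25 = 60.50 kN/m.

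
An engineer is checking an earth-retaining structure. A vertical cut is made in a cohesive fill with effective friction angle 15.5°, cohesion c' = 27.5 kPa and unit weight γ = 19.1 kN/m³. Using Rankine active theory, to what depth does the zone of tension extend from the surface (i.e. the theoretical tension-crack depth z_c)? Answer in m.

K_a = tan²(45° − 15.5°/2) = 0.5782; √K_a = 0.7604.
The active pressure is zero where K_a γ z = 2c√K_a, so z_c = 2c/(γ√K_a) = 2×27.5/(19.1×0.7604) = 3.787 m.

3.79 m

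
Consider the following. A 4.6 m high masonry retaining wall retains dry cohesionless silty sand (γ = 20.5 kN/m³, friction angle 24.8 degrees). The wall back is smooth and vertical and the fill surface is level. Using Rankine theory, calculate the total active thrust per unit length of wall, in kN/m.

88.7 kN/m

K_a = tan²(45° − φ/2) = 0.4090.
P_a = ½ K_a γ H² = 0.5 × 0.4090 × 20.5 × 4.6² = 88.71 kN/m.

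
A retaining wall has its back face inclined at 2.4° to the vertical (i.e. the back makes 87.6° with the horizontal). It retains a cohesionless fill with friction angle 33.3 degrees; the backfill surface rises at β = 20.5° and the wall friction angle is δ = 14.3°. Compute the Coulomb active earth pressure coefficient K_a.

K_a = sin²(α+φ) / [sin²α · sin(α−δ) · (1 + √{sin(φ+δ)sin(φ−β) / (sin(α−δ)sin(α+β))})²].
With α = 87.6°, φ = 33.3°, δ = 14.3°, β = 20.5°: K_a = 0.3798.

0.380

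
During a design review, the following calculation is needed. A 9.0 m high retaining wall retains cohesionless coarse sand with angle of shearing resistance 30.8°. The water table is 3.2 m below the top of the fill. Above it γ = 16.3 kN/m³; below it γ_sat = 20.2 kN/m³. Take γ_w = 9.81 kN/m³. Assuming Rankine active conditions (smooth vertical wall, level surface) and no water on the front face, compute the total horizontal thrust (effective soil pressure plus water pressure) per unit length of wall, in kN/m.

346 kN/m

K_a = tan²(45° − φ/2) = 0.3227.
γ' = 20.2 − 9.81 = 10.39 kN/m³. Depth below WT = 5.8 m.
σ'_h at WT = K_a γ d_w = 16.83 kPa; at base = 16.83 + K_a γ' × 5.8 = 36.28 kPa.
P₁ (0–3.2 m) = ½×16.83×3.2 = 26.93. P₂ (3.2–9.0 m) = ½(16.83+36.28)×5.8 = 154.0.
P_w = ½ γ_w h₂² = 0.5×9.81×5.8² = 165.0. Total = 26.93+154.0+165.0 = 346.0 kN/m.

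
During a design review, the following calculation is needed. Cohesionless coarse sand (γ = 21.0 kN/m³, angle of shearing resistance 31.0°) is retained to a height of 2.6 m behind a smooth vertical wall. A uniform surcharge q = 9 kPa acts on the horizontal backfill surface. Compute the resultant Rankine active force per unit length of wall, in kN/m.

K_a = tan²(45° − φ/2) = 0.3201.
Soil triangle: ½ K_a γ H² = 0.5×0.3201×21.0×2.6² = 22.72 kN/m.
Surcharge rectangle: K_a q H = 0.3201×9×2.6 = 7.490 kN/m.
Total = 22.72 + 7.490 = 30.21 kN/m.

30.2 kN/m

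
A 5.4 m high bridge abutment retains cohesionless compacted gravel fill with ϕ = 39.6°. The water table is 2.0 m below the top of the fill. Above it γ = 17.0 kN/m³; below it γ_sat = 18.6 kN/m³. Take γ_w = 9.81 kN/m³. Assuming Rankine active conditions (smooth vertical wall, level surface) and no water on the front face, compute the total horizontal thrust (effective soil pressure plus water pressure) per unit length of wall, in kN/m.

K_a = tan²(45° − φ/2) = 0.2214.
γ' = 18.6 − 9.81 = 8.790 kN/m³. Depth below WT = 3.4 m.
σ'_h at WT = K_a γ d_w = 7.529 kPa; at base = 7.529 + K_a γ' × 3.4 = 14.15 kPa.
P₁ (0–2.0 m) = ½×7.529×2.0 = 7.529. P₂ (2.0–5.4 m) = ½(7.529+14.15)×3.4 = 36.85.
P_w = ½ γ_w h₂² = 0.5×9.81×3.4² = 56.70. Total = 7.529+36.85+56.70 = 101.1 kN/m.

101 kN/m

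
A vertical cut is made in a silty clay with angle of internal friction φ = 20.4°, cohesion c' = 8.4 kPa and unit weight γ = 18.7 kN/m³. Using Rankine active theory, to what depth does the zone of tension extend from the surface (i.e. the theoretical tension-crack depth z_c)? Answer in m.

1.29 m

K_a = tan²(45° − 20.4°/2) = 0.4831; √K_a = 0.6950.
The active pressure is zero where K_a γ z = 2c√K_a, so z_c = 2c/(γ√K_a) = 2×8.4/(18.7×0.6950) = 1.293 m.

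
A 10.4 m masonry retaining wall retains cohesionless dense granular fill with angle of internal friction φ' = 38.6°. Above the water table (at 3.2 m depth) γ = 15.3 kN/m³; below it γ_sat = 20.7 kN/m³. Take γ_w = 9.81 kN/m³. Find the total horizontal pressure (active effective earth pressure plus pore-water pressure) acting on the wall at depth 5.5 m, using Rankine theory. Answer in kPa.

39.7 kPa

K_a = (1 − sin φ)/(1 + sin φ) = 0.2316.
γ' = 20.7 − 9.81 = 10.89 kN/m³.
Effective vertical stress at 5.5 m: σ'_v = 15.3×3.2 + 10.89×2.30 = 74.01 kPa.
σ'_h = K_a σ'_v = 0.2316 × 74.01 = 17.14 kPa; u = γ_w × 2.30 = 22.56 kPa.
Total σ_h = 17.14 + 22.56 = 39.70 kPa.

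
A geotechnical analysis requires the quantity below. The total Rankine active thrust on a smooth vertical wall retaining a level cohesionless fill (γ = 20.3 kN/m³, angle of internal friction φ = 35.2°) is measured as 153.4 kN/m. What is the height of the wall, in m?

7.50 m

K_a = 0.2687. P_a = ½ K_a γ H² ⇒ H = √(2P_a/(K_a γ)).
H = √(2×153.4/(0.2687×20.3)) = 7.500 m.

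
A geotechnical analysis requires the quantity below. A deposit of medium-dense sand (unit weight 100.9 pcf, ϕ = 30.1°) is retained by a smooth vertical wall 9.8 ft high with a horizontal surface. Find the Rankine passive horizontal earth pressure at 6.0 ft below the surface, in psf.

K_p = (1 + sin φ)/(1 − sin φ) = 3.012.
σ_h = K_p γ z = 3.012 × 100.9 × 6.0 = 1824 psf.

1820 psf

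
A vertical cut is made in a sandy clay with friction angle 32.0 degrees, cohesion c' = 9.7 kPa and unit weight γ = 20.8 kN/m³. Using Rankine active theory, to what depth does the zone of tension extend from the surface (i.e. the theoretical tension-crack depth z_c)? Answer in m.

1.68 m

K_a = tan²(45° − 32.0°/2) = 0.3073; √K_a = 0.5543.
The active pressure is zero where K_a γ z = 2c√K_a, so z_c = 2c/(γ√K_a) = 2×9.7/(20.8×0.5543) = 1.683 m.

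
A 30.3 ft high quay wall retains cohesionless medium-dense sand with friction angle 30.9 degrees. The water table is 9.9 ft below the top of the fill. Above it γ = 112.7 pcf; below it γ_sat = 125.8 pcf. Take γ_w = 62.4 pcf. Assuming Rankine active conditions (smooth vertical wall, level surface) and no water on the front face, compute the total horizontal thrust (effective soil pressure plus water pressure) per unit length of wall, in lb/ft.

26300 lb/ft

K_a = tan²(45° − φ/2) = 0.3214.
γ' = 125.8 − 62.4 = 63.40 pcf. Depth below WT = 20.4 ft.
σ'_h at WT = K_a γ d_w = 358.6 psf; at base = 358.6 + K_a γ' × 20.4 = 774.3 psf.
P₁ (0–9.9 ft) = ½×358.6×9.9 = 1775. P₂ (9.9–30.3 ft) = ½(358.6+774.3)×20.4 = 11560.
P_w = ½ γ_w h₂² = 0.5×62.4×20.4² = 12980. Total = 1775+11560+12980 = 26310 lb/ft.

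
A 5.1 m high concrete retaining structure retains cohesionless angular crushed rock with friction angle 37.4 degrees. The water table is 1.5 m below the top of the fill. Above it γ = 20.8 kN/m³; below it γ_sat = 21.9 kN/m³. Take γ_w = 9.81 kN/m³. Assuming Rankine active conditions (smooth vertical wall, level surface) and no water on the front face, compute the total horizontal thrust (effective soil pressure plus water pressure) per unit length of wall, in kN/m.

K_a = tan²(45° − φ/2) = 0.2443.
γ' = 21.9 − 9.81 = 12.09 kN/m³. Depth below WT = 3.6 m.
σ'_h at WT = K_a γ d_w = 7.621 kPa; at base = 7.621 + K_a γ' × 3.6 = 18.25 kPa.
P₁ (0–1.5 m) = ½×7.621×1.5 = 5.716. P₂ (1.5–5.1 m) = ½(7.621+18.25)×3.6 = 46.57.
P_w = ½ γ_w h₂² = 0.5×9.81×3.6² = 63.57. Total = 5.716+46.57+63.57 = 115.9 kN/m.

116 kN/m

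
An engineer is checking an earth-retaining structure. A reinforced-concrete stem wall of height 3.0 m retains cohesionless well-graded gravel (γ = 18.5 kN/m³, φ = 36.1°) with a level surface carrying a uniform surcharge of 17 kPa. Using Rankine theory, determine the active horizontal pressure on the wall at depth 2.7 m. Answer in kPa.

K_a = (1 − sin φ)/(1 + sin φ) = 0.2585.
σ_v = γz + q = 18.5 × 2.7 + 17 = 66.95 kPa.
σ_h = K_a σ_v = 0.2585 × 66.95 = 17.31 kPa.

17.3 kPa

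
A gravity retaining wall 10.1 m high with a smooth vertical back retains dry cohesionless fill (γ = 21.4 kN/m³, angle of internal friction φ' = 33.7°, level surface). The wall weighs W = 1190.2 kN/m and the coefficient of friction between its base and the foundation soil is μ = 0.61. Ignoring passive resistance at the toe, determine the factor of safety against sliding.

2.32

K_a = tan²(45° − 33.7°/2) = 0.2863.
P_a = ½K_aγH² = 0.5×0.2863×21.4×10.1² = 312.5 kN/m, acting at H/3 = 3.367 m above the base.
FS_sliding = μW / P_a = 0.61×1190.2 / 312.5 = 2.323.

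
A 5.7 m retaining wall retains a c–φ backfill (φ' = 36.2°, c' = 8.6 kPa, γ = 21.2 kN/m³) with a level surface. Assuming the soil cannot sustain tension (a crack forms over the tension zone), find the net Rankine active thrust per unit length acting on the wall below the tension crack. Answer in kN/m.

45.9 kN/m

K_a = 0.2574; √K_a = 0.5073.
Tension-crack depth z_c = 2c/(γ√K_a) = 2×8.6/(21.2×0.5073) = 1.599 m.
σ_a at base = K_a γ H − 2c√K_a = 0.2574×21.2×5.7 − 2×8.6×0.5073 = 22.38 kPa.
P_a = ½ × 22.38 × (H − z_c) = 0.5×22.38×4.101 = 45.88 kN/m.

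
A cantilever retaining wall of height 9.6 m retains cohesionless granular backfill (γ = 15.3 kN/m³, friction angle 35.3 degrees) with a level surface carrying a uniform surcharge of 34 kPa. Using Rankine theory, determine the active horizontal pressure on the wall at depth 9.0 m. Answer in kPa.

45.9 kPa

K_a = (1 − sin φ)/(1 + sin φ) = 0.2675.
σ_v = γz + q = 15.3 × 9.0 + 34 = 171.7 kPa.
σ_h = K_a σ_v = 0.2675 × 171.7 = 45.94 kPa.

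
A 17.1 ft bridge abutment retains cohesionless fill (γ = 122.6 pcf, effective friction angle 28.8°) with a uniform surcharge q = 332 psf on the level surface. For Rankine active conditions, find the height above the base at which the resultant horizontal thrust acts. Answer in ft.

K_a = 0.3498.
Triangular part P₁ = ½K_aγH² = 6269 at H/3 = 5.700 ft; rectangular part P₂ = K_a q H = 1986 at H/2 = 8.550 ft.
ȳ = (P₁·5.700 + P₂·8.550)/(P₁+P₂) = 6.386 ft.

6.39 ft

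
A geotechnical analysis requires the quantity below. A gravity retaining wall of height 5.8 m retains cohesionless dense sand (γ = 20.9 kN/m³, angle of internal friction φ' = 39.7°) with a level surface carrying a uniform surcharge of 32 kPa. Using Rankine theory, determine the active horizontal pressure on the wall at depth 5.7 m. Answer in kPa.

33.3 kPa

K_a = (1 − sin φ)/(1 + sin φ) = 0.2204.
σ_v = γz + q = 20.9 × 5.7 + 32 = 151.1 kPa.
σ_h = K_a σ_v = 0.2204 × 151.1 = 33.31 kPa.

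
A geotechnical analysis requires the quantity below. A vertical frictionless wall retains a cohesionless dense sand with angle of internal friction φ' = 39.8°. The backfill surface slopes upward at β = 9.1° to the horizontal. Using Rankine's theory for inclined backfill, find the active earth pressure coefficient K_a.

K_a = cos β · (cos β − √(cos²β − cos²φ)) / (cos β + √(cos²β − cos²φ)).
cos β = 0.9874, cos φ = 0.7683, √(cos²β − cos²φ) = 0.6203.
K_a = 0.9874 × (0.9874 − 0.6203)/(0.9874 + 0.6203) = 0.2255.

0.225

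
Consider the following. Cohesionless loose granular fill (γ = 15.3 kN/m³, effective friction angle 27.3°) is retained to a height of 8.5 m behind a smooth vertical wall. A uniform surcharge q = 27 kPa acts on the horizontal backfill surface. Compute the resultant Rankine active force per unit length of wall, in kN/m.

290 kN/m

K_a = tan²(45° − φ/2) = 0.3711.
Soil triangle: ½ K_a γ H² = 0.5×0.3711×15.3×8.5² = 205.1 kN/m.
Surcharge rectangle: K_a q H = 0.3711×27×8.5 = 85.17 kN/m.
Total = 205.1 + 85.17 = 290.3 kN/m.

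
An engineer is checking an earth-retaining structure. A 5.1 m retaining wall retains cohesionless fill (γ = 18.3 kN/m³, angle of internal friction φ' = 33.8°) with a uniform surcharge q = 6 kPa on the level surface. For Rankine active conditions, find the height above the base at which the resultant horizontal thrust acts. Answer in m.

1.80 m

K_a = 0.2851.
Triangular part P₁ = ½K_aγH² = 67.85 at H/3 = 1.700 m; rectangular part P₂ = K_a q H = 8.724 at H/2 = 2.550 m.
ȳ = (P₁·1.700 + P₂·2.550)/(P₁+P₂) = 1.797 m.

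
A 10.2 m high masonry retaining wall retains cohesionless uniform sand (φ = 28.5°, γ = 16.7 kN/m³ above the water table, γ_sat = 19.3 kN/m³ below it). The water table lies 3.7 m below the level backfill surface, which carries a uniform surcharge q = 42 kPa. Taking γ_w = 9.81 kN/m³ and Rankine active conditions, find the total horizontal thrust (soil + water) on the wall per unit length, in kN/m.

K_a = tan²(45° − φ/2) = 0.3540.
γ' = 19.3 − 9.81 = 9.490 kN/m³. h₂ = H − d_w = 6.5 m.
σ'_h: at surface K_a·q = 14.87; at WT K_a(q+γd_w) = 36.74; at base K_a(q+γd_w+γ'h₂) = 58.57 kPa.
P₁ = ½(14.87+36.74)×3.7 = 95.46; P₂ = ½(36.74+58.57)×6.5 = 309.7; P_w = ½γ_w h₂² = 207.2.
Total = 95.46+309.7+207.2 = 612.4 kN/m.

612 kN/m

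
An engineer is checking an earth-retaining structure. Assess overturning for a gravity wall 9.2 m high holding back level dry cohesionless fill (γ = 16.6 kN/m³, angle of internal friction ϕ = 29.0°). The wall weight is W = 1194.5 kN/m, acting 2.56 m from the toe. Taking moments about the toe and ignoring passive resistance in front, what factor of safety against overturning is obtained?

4.09

K_a = tan²(45° − 29.0°/2) = 0.3470.
P_a = ½K_aγH² = 0.5×0.3470×16.6×9.2² = 243.8 kN/m, acting at H/3 = 3.067 m above the base.
Overturning moment M_o = P_a × H/3 = 243.8 × 3.067 = 747.5.
Resisting moment M_r = W × 2.56 = 1194.5 × 2.56 = 3058.
FS_overturning = M_r/M_o = 3058/747.5 = 4.091.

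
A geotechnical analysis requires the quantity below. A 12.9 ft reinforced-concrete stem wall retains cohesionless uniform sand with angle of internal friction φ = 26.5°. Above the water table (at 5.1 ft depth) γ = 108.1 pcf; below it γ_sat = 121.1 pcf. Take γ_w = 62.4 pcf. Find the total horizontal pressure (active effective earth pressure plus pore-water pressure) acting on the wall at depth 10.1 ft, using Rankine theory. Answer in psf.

K_a = (1 − sin φ)/(1 + sin φ) = 0.3829.
γ' = 121.1 − 62.4 = 58.70 pcf.
Effective vertical stress at 10.1 ft: σ'_v = 108.1×5.1 + 58.70×5.00 = 844.8 psf.
σ'_h = K_a σ'_v = 0.3829 × 844.8 = 323.5 psf; u = γ_w × 5.00 = 312.0 psf.
Total σ_h = 323.5 + 312.0 = 635.5 psf.

636 psf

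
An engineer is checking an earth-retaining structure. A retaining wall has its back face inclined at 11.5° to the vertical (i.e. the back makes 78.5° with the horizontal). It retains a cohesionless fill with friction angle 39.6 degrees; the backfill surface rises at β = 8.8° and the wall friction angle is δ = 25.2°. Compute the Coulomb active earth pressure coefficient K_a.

0.326

K_a = sin²(α+φ) / [sin²α · sin(α−δ) · (1 + √{sin(φ+δ)sin(φ−β) / (sin(α−δ)sin(α+β))})²].
With α = 78.5°, φ = 39.6°, δ = 25.2°, β = 8.8°: K_a = 0.3261.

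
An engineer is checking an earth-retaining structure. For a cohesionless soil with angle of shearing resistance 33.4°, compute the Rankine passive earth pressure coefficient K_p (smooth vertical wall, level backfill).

3.45

K_p = (1 + sin φ)/(1 − sin φ) = tan²(45° + 33.4°/2) = 3.449.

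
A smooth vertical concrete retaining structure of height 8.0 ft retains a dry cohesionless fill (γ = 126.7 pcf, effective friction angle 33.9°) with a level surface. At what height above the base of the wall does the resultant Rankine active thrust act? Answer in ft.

K_a = 0.2839.
The pressure distribution is triangular, so the resultant acts at H/3 above the base = 8.0/3 = 2.667 ft.

2.67 ft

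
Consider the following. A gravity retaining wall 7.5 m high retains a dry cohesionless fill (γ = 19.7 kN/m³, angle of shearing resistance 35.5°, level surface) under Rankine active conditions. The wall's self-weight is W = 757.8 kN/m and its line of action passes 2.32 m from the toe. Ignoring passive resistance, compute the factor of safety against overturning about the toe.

4.78

K_a = tan²(45° − 35.5°/2) = 0.2653.
P_a = ½K_aγH² = 0.5×0.2653×19.7×7.5² = 147.0 kN/m, acting at H/3 = 2.500 m above the base.
Overturning moment M_o = P_a × H/3 = 147.0 × 2.500 = 367.4.
Resisting moment M_r = W × 2.32 = 757.8 × 2.32 = 1758.
FS_overturning = M_r/M_o = 1758/367.4 = 4.785.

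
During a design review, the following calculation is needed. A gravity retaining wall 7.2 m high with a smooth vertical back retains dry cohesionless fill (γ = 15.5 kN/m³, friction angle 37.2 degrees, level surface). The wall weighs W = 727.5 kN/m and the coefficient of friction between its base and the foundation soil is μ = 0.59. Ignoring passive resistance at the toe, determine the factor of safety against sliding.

K_a = tan²(45° − 37.2°/2) = 0.2464.
P_a = ½K_aγH² = 0.5×0.2464×15.5×7.2² = 99.00 kN/m, acting at H/3 = 2.400 m above the base.
FS_sliding = μW / P_a = 0.59×727.5 / 99.00 = 4.336.

4.34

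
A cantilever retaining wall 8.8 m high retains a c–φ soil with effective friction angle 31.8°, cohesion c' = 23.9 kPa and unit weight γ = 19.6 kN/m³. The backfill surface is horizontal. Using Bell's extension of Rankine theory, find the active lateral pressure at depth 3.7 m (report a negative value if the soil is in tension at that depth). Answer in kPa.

K_a = (1 − sin φ)/(1 + sin φ) = 0.3098.
σ_a = K_a γ z − 2c√K_a = 0.3098×19.6×3.7 − 2×23.9×0.5566 = -4.139 kPa.

-4.14 kPa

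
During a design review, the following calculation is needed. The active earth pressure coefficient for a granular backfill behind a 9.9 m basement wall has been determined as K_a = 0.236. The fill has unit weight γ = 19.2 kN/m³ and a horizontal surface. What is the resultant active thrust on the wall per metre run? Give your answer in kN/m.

P = ½ K_a γ H² = 0.5 × 0.236 × 19.2 × 9.9² = 222.1 kN/m.

222 kN/m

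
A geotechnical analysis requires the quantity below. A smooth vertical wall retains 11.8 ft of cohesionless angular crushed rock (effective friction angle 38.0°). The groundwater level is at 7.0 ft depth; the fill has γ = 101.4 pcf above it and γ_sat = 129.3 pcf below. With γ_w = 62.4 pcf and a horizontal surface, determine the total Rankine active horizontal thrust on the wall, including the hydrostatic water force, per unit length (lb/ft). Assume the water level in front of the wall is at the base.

2300 lb/ft

K_a = tan²(45° − φ/2) = 0.2379.
γ' = 129.3 − 62.4 = 66.90 pcf. Depth below WT = 4.8 ft.
σ'_h at WT = K_a γ d_w = 168.8 psf; at base = 168.8 + K_a γ' × 4.8 = 245.2 psf.
P₁ (0–7.0 ft) = ½×168.8×7.0 = 591.0. P₂ (7.0–11.8 ft) = ½(168.8+245.2)×4.8 = 993.8.
P_w = ½ γ_w h₂² = 0.5×62.4×4.8² = 718.8. Total = 591.0+993.8+718.8 = 2304 lb/ft.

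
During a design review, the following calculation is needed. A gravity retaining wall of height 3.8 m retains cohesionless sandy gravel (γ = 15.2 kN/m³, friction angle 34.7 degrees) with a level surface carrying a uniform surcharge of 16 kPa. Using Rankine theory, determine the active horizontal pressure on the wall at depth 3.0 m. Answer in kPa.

16.9 kPa

K_a = (1 − sin φ)/(1 + sin φ) = 0.2745.
σ_v = γz + q = 15.2 × 3.0 + 16 = 61.60 kPa.
σ_h = K_a σ_v = 0.2745 × 61.60 = 16.91 kPa.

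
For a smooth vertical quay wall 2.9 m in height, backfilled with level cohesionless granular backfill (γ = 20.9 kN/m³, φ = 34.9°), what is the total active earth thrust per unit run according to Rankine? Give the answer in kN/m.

K_a = tan²(45° − φ/2) = 0.2721.
P_a = ½ K_a γ H² = 0.5 × 0.2721 × 20.9 × 2.9² = 23.92 kN/m.

23.9 kN/m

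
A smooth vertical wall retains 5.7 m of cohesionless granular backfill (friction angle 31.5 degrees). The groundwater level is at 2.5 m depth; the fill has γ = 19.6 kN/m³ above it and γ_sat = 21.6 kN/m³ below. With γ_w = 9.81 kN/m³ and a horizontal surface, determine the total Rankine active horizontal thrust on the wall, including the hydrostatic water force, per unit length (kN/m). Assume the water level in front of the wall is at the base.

138 kN/m

K_a = tan²(45° − φ/2) = 0.3136.
γ' = 21.6 − 9.81 = 11.79 kN/m³. Depth below WT = 3.2 m.
σ'_h at WT = K_a γ d_w = 15.37 kPa; at base = 15.37 + K_a γ' × 3.2 = 27.20 kPa.
P₁ (0–2.5 m) = ½×15.37×2.5 = 19.21. P₂ (2.5–5.7 m) = ½(15.37+27.20)×3.2 = 68.11.
P_w = ½ γ_w h₂² = 0.5×9.81×3.2² = 50.23. Total = 19.21+68.11+50.23 = 137.5 kN/m.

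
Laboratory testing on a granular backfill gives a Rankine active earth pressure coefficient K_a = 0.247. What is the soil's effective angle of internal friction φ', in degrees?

37.1°

K_a = tan²(45° − φ/2) ⇒ 45° − φ/2 = arctan(√0.247) = 26.43°.
φ = 2(45° − 26.43°) = 37.15°.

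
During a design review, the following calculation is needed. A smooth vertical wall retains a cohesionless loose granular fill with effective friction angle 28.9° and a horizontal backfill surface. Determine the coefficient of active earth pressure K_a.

0.348

K_a = tan²(45° − φ/2) = tan²(30.55°) = 0.3484.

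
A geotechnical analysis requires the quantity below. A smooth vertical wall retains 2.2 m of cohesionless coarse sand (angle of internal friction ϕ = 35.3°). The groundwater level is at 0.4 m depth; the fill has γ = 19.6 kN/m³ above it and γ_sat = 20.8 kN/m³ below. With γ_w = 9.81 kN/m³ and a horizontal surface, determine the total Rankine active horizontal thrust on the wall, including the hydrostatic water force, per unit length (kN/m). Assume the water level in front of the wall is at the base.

24.9 kN/m

K_a = tan²(45° − φ/2) = 0.2675.
γ' = 20.8 − 9.81 = 10.99 kN/m³. Depth below WT = 1.8 m.
σ'_h at WT = K_a γ d_w = 2.098 kPa; at base = 2.098 + K_a γ' × 1.8 = 7.390 kPa.
P₁ (0–0.4 m) = ½×2.098×0.4 = 0.4195. P₂ (0.4–2.2 m) = ½(2.098+7.390)×1.8 = 8.539.
P_w = ½ γ_w h₂² = 0.5×9.81×1.8² = 15.89. Total = 0.4195+8.539+15.89 = 24.85 kN/m.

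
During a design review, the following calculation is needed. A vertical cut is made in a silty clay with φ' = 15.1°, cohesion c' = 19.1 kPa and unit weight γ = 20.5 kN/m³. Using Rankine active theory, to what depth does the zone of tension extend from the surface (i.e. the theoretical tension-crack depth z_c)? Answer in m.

K_a = tan²(45° − 15.1°/2) = 0.5867; √K_a = 0.7659.
The active pressure is zero where K_a γ z = 2c√K_a, so z_c = 2c/(γ√K_a) = 2×19.1/(20.5×0.7659) = 2.433 m.

2.43 m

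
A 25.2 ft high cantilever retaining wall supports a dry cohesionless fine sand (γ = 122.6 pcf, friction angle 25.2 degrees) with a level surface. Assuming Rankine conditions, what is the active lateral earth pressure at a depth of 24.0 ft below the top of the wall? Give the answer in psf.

K_a = (1 − sin φ)/(1 + sin φ) = 0.4027.
σ_h = K_a γ z = 0.4027 × 122.6 × 24.0 = 1185 psf.

1190 psf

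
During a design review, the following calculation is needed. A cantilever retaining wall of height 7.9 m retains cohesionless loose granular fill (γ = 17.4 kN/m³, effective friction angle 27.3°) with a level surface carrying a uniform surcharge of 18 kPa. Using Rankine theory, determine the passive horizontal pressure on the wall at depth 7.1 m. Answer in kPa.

K_p = (1 + sin φ)/(1 − sin φ) = 2.694.
σ_v = γz + q = 17.4 × 7.1 + 18 = 141.5 kPa.
σ_h = K_p σ_v = 2.694 × 141.5 = 381.4 kPa.

381 kPa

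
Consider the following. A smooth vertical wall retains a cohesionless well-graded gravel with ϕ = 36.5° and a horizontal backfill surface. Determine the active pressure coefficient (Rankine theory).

0.254

K_a = (1 − sin φ)/(1 + sin φ) = (1 − sin 36.5°)/(1 + sin 36.5°) = 0.2541.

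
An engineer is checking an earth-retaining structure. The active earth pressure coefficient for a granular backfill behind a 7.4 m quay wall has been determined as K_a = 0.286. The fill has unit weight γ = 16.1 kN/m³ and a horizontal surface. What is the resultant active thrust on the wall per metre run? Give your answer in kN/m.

126 kN/m

P = ½ K_a γ H² = 0.5 × 0.286 × 16.1 × 7.4² = 126.1 kN/m.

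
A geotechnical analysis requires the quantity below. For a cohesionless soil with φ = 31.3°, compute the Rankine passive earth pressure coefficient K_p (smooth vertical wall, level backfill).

K_p = (1 + sin φ)/(1 − sin φ) = tan²(45° + 31.3°/2) = 3.162.

3.16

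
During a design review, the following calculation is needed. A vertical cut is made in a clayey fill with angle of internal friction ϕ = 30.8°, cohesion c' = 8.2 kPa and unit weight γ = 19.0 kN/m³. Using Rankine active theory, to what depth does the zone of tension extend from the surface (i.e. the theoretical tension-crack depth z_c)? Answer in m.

1.52 m

K_a = tan²(45° − 30.8°/2) = 0.3227; √K_a = 0.5681.
The active pressure is zero where K_a γ z = 2c√K_a, so z_c = 2c/(γ√K_a) = 2×8.2/(19.0×0.5681) = 1.519 m.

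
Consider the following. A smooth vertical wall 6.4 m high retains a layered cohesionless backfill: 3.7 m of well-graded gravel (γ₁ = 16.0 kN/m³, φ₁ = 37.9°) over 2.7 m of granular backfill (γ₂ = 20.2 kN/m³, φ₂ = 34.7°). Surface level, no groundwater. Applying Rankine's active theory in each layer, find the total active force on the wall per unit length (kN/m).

K_a1 = tan²(45°−37.9°/2) = 0.2389; K_a2 = tan²(45°−34.7°/2) = 0.2745.
Layer 1: σ at base = K_a1 γ₁ h₁ = 14.15 kPa; P₁ = ½×14.15×3.7 = 26.17.
Layer 2: σ_v at top = γ₁h₁ = 59.20; σ_h top = K_a2×59.20 = 16.25; σ_h base = K_a2×(59.20+20.2×2.7) = 31.22.
P₂ = ½(16.25+31.22)×2.7 = 64.08. Total P_a = 26.17+64.08 = 90.25 kN/m.

90.2 kN/m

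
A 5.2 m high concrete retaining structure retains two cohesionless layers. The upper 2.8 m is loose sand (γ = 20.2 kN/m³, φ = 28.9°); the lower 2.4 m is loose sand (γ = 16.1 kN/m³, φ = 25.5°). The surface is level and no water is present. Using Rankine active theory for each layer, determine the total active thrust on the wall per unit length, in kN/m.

100 kN/m

K_a1 = tan²(45°−28.9°/2) = 0.3484; K_a2 = tan²(45°−25.5°/2) = 0.3981.
Layer 1: σ at base = K_a1 γ₁ h₁ = 19.70 kPa; P₁ = ½×19.70×2.8 = 27.58.
Layer 2: σ_v at top = γ₁h₁ = 56.56; σ_h top = K_a2×56.56 = 22.52; σ_h base = K_a2×(56.56+16.1×2.4) = 37.90.
P₂ = ½(22.52+37.90)×2.4 = 72.50. Total P_a = 27.58+72.50 = 100.1 kN/m.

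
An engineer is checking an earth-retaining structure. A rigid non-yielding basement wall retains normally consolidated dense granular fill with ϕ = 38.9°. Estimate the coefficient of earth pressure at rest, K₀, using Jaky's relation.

0.372

K₀ = 1 − sin φ' = 1 − sin 38.9° = 0.3720.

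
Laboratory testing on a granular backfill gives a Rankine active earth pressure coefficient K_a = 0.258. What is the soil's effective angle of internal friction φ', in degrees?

K_a = tan²(45° − φ/2) ⇒ 45° − φ/2 = arctan(√0.258) = 26.93°.
φ = 2(45° − 26.93°) = 36.14°.

36.1°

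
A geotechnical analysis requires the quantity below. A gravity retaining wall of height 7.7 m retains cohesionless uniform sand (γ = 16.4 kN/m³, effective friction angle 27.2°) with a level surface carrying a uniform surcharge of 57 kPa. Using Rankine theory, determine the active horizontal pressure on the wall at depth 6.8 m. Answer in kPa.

62.8 kPa

K_a = (1 − sin φ)/(1 + sin φ) = 0.3726.
σ_v = γz + q = 16.4 × 6.8 + 57 = 168.5 kPa.
σ_h = K_a σ_v = 0.3726 × 168.5 = 62.79 kPa.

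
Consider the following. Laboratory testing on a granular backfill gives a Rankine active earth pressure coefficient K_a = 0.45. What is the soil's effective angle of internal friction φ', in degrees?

22.3°

K_a = tan²(45° − φ/2) ⇒ 45° − φ/2 = arctan(√0.45) = 33.85°.
φ = 2(45° − 33.85°) = 22.29°.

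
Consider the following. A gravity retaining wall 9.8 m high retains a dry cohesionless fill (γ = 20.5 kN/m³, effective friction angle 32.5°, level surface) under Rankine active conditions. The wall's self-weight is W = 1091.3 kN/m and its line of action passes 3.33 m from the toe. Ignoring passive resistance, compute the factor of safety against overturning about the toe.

3.75

K_a = tan²(45° − 32.5°/2) = 0.3010.
P_a = ½K_aγH² = 0.5×0.3010×20.5×9.8² = 296.3 kN/m, acting at H/3 = 3.267 m above the base.
Overturning moment M_o = P_a × H/3 = 296.3 × 3.267 = 967.9.
Resisting moment M_r = W × 3.33 = 1091.3 × 3.33 = 3634.
FS_overturning = M_r/M_o = 3634/967.9 = 3.755.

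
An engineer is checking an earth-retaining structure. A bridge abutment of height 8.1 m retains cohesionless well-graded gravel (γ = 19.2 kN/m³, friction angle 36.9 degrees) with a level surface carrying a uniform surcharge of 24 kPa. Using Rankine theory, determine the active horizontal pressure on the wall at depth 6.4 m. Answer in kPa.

36.7 kPa

K_a = (1 − sin φ)/(1 + sin φ) = 0.2497.
σ_v = γz + q = 19.2 × 6.4 + 24 = 146.9 kPa.
σ_h = K_a σ_v = 0.2497 × 146.9 = 36.67 kPa.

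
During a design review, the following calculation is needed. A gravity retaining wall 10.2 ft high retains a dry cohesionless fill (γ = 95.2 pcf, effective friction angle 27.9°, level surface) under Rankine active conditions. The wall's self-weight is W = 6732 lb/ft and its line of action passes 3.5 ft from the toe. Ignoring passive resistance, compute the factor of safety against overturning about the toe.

3.86

K_a = tan²(45° − 27.9°/2) = 0.3625.
P_a = ½K_aγH² = 0.5×0.3625×95.2×10.2² = 1795 lb/ft, acting at H/3 = 3.400 ft above the base.
Overturning moment M_o = P_a × H/3 = 1795 × 3.400 = 6103.
Resisting moment M_r = W × 3.5 = 6732 × 3.5 = 23560.
FS_overturning = M_r/M_o = 23560/6103 = 3.861.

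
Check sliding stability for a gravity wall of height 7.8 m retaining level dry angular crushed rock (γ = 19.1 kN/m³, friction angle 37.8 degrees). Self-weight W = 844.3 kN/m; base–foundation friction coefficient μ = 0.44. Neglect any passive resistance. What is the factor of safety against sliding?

K_a = tan²(45° − 37.8°/2) = 0.2400.
P_a = ½K_aγH² = 0.5×0.2400×19.1×7.8² = 139.4 kN/m, acting at H/3 = 2.600 m above the base.
FS_sliding = μW / P_a = 0.44×844.3 / 139.4 = 2.664.

2.66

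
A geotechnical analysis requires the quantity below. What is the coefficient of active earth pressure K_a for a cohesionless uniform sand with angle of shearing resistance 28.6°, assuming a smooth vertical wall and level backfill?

K_a = (1 − sin φ)/(1 + sin φ) = (1 − sin 28.6°)/(1 + sin 28.6°) = 0.3525.

0.353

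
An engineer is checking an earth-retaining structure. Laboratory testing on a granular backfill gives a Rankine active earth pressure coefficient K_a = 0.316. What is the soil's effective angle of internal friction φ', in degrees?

31.3°

K_a = tan²(45° − φ/2) ⇒ 45° − φ/2 = arctan(√0.316) = 29.34°.
φ = 2(45° − 29.34°) = 31.32°.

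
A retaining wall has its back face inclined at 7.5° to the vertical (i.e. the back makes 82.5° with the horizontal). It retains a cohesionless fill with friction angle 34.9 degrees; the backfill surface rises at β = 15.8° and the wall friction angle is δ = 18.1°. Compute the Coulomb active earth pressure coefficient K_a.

K_a = sin²(α+φ) / [sin²α · sin(α−δ) · (1 + √{sin(φ+δ)sin(φ−β) / (sin(α−δ)sin(α+β))})²].
With α = 82.5°, φ = 34.9°, δ = 18.1°, β = 15.8°: K_a = 0.3744.

0.374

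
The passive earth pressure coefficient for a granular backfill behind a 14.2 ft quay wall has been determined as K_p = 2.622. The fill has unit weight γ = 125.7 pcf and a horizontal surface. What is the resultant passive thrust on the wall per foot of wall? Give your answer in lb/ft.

P = ½ K_p γ H² = 0.5 × 2.622 × 125.7 × 14.2² = 33230 lb/ft.

33200 lb/ft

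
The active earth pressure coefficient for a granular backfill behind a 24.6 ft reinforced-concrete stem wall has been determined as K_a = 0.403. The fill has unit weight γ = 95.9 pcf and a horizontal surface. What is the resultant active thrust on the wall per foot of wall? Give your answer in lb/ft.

11700 lb/ft

P = ½ K_a γ H² = 0.5 × 0.403 × 95.9 × 24.6² = 11690 lb/ft.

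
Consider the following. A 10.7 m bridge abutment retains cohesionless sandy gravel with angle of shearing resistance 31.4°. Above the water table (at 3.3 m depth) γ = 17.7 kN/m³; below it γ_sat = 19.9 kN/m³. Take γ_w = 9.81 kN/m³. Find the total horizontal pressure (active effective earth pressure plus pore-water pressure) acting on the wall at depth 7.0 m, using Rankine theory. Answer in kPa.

66.4 kPa

K_a = (1 − sin φ)/(1 + sin φ) = 0.3149.
γ' = 19.9 − 9.81 = 10.09 kN/m³.
Effective vertical stress at 7.0 m: σ'_v = 17.7×3.3 + 10.09×3.70 = 95.74 kPa.
σ'_h = K_a σ'_v = 0.3149 × 95.74 = 30.15 kPa; u = γ_w × 3.70 = 36.30 kPa.
Total σ_h = 30.15 + 36.30 = 66.45 kPa.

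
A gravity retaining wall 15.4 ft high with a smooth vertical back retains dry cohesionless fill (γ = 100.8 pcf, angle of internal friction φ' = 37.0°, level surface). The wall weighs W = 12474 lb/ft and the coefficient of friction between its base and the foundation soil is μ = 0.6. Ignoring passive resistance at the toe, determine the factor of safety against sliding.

K_a = tan²(45° − 37.0°/2) = 0.2486.
P_a = ½K_aγH² = 0.5×0.2486×100.8×15.4² = 2971 lb/ft, acting at H/3 = 5.133 ft above the base.
FS_sliding = μW / P_a = 0.6×12474 / 2971 = 2.519.

2.52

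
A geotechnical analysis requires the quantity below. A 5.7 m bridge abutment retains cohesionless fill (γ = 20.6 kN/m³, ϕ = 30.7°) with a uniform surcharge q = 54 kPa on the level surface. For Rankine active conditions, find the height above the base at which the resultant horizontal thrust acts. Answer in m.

2.36 m

K_a = 0.3240.
Triangular part P₁ = ½K_aγH² = 108.4 at H/3 = 1.900 m; rectangular part P₂ = K_a q H = 99.74 at H/2 = 2.850 m.
ȳ = (P₁·1.900 + P₂·2.850)/(P₁+P₂) = 2.355 m.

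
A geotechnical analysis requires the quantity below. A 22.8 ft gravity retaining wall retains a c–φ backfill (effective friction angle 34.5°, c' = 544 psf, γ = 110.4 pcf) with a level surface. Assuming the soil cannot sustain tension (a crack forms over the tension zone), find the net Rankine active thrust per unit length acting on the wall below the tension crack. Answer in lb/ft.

253 lb/ft

K_a = 0.2768; √K_a = 0.5261.
Tension-crack depth z_c = 2c/(γ√K_a) = 2×544/(110.4×0.5261) = 18.73 ft.
σ_a at base = K_a γ H − 2c√K_a = 0.2768×110.4×22.8 − 2×544×0.5261 = 124.3 psf.
P_a = ½ × 124.3 × (H − z_c) = 0.5×124.3×4.069 = 252.9 lb/ft.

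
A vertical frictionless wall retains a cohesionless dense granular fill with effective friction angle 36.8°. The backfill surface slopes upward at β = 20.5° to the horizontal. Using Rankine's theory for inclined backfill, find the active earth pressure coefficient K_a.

0.297

K_a = cos β · (cos β − √(cos²β − cos²φ)) / (cos β + √(cos²β − cos²φ)).
cos β = 0.9367, cos φ = 0.8007, √(cos²β − cos²φ) = 0.4860.
K_a = 0.9367 × (0.9367 − 0.4860)/(0.9367 + 0.4860) = 0.2967.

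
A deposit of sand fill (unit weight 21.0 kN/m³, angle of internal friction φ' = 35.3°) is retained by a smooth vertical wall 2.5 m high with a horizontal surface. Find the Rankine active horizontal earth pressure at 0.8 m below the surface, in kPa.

4.49 kPa

K_a = (1 − sin φ)/(1 + sin φ) = 0.2675.
σ_h = K_a γ z = 0.2675 × 21.0 × 0.8 = 4.495 kPa.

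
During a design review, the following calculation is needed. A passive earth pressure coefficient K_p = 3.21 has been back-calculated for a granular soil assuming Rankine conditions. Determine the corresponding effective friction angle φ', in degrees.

31.7°

K_p = (1+sin φ)/(1−sin φ) ⇒ sin φ = (K_p − 1)/(K_p + 1) = 0.5249.
φ = arcsin(0.5249) = 31.66°.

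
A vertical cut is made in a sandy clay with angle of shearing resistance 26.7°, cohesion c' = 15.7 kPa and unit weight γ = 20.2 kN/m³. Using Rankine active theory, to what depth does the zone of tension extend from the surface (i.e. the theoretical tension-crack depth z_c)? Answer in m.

K_a = tan²(45° − 26.7°/2) = 0.3800; √K_a = 0.6164.
The active pressure is zero where K_a γ z = 2c√K_a, so z_c = 2c/(γ√K_a) = 2×15.7/(20.2×0.6164) = 2.522 m.

2.52 m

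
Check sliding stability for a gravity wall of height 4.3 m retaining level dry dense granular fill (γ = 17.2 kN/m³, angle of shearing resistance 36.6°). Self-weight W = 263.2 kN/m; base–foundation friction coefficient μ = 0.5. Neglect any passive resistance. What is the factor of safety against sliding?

K_a = tan²(45° − 36.6°/2) = 0.2530.
P_a = ½K_aγH² = 0.5×0.2530×17.2×4.3² = 40.22 kN/m, acting at H/3 = 1.433 m above the base.
FS_sliding = μW / P_a = 0.5×263.2 / 40.22 = 3.272.

3.27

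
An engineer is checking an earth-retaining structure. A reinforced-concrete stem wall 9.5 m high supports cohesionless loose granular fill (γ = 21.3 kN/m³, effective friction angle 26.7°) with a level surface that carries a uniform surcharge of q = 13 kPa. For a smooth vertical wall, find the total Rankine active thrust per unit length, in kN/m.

412 kN/m

K_a = tan²(45° − φ/2) = 0.3800.
Soil triangle: ½ K_a γ H² = 0.5×0.3800×21.3×9.5² = 365.2 kN/m.
Surcharge rectangle: K_a q H = 0.3800×13×9.5 = 46.92 kN/m.
Total = 365.2 + 46.92 = 412.1 kN/m.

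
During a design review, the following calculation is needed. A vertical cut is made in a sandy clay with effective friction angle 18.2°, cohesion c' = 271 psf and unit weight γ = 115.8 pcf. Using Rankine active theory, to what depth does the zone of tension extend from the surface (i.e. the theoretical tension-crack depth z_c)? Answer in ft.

6.47 ft

K_a = tan²(45° − 18.2°/2) = 0.5240; √K_a = 0.7239.
The active pressure is zero where K_a γ z = 2c√K_a, so z_c = 2c/(γ√K_a) = 2×271/(115.8×0.7239) = 6.466 ft.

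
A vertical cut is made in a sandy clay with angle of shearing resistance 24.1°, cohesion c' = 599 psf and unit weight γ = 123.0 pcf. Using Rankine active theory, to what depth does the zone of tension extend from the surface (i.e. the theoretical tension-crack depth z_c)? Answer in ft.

K_a = tan²(45° − 24.1°/2) = 0.4201; √K_a = 0.6482.
The active pressure is zero where K_a γ z = 2c√K_a, so z_c = 2c/(γ√K_a) = 2×599/(123.0×0.6482) = 15.03 ft.

15.0 ft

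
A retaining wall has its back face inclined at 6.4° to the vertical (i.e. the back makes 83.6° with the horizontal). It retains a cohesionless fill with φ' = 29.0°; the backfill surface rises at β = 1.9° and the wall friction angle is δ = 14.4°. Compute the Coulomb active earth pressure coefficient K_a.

K_a = sin²(α+φ) / [sin²α · sin(α−δ) · (1 + √{sin(φ+δ)sin(φ−β) / (sin(α−δ)sin(α+β))})²].
With α = 83.6°, φ = 29.0°, δ = 14.4°, β = 1.9°: K_a = 0.3700.

0.370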